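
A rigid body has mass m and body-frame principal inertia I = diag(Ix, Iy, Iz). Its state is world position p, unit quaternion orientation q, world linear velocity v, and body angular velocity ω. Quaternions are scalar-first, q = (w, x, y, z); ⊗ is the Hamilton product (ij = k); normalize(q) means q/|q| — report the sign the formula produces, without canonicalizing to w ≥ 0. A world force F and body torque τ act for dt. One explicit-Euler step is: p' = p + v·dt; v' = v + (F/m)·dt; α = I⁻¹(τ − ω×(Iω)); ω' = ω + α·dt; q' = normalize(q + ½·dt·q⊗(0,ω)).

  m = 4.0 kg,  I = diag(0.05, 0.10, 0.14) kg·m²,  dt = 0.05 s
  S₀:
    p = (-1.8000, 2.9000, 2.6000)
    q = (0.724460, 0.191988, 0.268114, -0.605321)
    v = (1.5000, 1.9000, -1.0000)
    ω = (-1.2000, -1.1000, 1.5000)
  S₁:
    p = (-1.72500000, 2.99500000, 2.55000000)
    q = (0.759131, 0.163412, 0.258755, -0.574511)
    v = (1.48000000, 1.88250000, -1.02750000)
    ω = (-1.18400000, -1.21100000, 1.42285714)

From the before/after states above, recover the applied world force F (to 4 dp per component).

v₁ − v₀ = (-0.02000000, -0.01750000, -0.02750000)
applied force F = (-1.6000, -1.4000, -2.2000)

F = (-1.6000, -1.4000, -2.2000)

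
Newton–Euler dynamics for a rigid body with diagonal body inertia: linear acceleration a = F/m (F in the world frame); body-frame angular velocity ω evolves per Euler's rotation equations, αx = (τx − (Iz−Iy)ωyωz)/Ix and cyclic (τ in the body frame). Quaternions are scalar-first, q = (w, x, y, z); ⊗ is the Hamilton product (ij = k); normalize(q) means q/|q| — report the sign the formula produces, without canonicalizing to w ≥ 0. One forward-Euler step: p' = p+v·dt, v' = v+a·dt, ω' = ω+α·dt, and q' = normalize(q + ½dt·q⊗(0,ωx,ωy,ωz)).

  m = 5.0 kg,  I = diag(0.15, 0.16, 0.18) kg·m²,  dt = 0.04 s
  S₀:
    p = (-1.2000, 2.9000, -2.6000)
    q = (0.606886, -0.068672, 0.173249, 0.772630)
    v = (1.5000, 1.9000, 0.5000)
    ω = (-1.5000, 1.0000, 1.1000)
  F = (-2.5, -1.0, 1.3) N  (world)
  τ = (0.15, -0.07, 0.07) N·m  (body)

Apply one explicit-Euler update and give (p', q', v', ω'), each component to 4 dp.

a = (-0.5000, -0.2000, 0.2600)
p + v·dt = (-1.1400, 2.9760, -2.5800)
v + (F/m)dt = (1.4800, 1.8920, 0.5104)
precession coupling ω×(Iω) = (0.0220, 0.0495, -0.0150)
(τ − ω×Iω)/I = (0.8533, -0.7469, 0.4722)
ω' = ω + α·dt = (-1.4659, 0.9701, 1.1189)
q⊗(0,ω) = (-1.1261500, -1.4923851, -0.4765198, 0.8587761)
updated quaternion q' = (0.5838, -0.0984, 0.1636, 0.7891)

p' = (-1.1400, 2.9760, -2.5800)
q' = (0.5838, -0.0984, 0.1636, 0.7891)
v' = (1.4800, 1.8920, 0.5104)
ω' = (-1.4659, 0.9701, 1.1189)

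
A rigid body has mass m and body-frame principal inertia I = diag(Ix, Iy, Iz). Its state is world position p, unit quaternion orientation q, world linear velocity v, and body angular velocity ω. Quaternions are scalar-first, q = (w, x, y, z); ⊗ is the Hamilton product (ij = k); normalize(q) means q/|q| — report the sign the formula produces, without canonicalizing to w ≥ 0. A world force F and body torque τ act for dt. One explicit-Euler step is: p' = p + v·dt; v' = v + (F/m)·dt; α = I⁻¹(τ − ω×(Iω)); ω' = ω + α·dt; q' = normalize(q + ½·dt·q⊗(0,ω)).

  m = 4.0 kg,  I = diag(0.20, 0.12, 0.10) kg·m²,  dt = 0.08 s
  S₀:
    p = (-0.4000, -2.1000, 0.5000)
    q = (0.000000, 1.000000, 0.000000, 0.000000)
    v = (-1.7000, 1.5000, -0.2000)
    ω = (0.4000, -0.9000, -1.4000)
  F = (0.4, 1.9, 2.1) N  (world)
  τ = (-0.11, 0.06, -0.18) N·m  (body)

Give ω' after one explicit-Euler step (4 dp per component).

ω' = (0.3661, -0.8227, -1.5670)

α = I⁻¹(τ − ω×Iω) = (-0.4240, 0.9667, -2.0880)
new body rate ω' = (0.3661, -0.8227, -1.5670)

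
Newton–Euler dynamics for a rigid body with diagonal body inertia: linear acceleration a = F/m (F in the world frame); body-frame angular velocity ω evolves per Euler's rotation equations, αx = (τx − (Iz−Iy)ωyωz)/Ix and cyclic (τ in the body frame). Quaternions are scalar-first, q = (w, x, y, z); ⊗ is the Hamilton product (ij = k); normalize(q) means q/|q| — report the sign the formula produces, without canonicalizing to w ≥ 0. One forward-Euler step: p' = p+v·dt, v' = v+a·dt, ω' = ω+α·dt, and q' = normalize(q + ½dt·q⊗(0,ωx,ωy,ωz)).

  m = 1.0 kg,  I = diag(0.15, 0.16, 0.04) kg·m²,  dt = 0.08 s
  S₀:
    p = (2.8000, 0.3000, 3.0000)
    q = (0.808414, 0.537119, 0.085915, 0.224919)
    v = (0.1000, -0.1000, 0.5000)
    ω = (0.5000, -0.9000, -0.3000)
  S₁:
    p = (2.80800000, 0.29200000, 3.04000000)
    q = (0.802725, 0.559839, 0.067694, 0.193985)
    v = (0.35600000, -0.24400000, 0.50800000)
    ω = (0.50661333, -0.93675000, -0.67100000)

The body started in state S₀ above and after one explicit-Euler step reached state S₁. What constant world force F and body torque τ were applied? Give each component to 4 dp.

velocity change Δv = (0.25600000, -0.14400000, 0.00800000)
applied force F = (3.2000, -1.8000, 0.1000)
ω₁ − ω₀ = (0.00661333, -0.03675000, -0.37100000)
ω₀×(Iω₀) = (-0.0324, -0.0165, -0.0045)
I·α + gyro = (-0.0200, -0.0900, -0.1900)

F = (3.2000, -1.8000, 0.1000)
τ = (-0.0200, -0.0900, -0.1900)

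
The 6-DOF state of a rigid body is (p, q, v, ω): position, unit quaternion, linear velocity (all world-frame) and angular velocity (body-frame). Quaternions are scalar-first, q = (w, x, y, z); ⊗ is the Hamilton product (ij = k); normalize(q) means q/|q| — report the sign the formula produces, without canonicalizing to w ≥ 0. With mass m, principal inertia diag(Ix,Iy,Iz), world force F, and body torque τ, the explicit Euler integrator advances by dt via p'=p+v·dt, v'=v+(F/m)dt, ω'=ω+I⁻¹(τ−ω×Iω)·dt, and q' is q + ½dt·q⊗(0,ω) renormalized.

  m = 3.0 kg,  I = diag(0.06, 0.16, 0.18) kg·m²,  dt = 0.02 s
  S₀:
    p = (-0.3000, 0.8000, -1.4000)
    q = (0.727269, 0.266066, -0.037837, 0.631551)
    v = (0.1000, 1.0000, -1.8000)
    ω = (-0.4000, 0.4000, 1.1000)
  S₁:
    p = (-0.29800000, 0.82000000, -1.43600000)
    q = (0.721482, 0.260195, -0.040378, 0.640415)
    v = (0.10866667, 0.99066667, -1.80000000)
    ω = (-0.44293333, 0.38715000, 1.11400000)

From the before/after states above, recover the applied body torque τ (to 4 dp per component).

τ = (-0.1200, -0.0500, 0.1100)

ω₁ − ω₀ = (-0.04293333, -0.01285000, 0.01400000)
applied torque τ = (-0.1200, -0.0500, 0.1100)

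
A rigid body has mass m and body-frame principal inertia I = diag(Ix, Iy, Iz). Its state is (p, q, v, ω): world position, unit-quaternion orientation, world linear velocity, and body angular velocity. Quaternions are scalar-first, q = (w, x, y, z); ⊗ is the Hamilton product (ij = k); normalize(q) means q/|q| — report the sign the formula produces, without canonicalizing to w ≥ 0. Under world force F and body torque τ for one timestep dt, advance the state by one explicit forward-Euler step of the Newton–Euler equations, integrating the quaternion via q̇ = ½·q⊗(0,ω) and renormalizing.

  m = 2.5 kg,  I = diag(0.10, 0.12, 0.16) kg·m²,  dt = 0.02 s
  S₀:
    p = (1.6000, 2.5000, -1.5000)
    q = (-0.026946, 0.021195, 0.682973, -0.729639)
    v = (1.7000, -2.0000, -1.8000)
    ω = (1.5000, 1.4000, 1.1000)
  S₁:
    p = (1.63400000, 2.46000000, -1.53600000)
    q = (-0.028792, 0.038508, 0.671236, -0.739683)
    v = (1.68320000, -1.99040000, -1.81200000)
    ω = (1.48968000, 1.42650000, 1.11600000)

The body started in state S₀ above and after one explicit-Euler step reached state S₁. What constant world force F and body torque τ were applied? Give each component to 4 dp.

velocity change Δv = (-0.01680000, 0.00960000, -0.01200000)
m·(v₁−v₀)/dt = (-2.1000, 1.2000, -1.5000)
Δω = ω₁−ω₀ = (-0.01032000, 0.02650000, 0.01600000)
applied torque τ = (0.0100, 0.0600, 0.1700)

F = (-2.1000, 1.2000, -1.5000)
τ = (0.0100, 0.0600, 0.1700)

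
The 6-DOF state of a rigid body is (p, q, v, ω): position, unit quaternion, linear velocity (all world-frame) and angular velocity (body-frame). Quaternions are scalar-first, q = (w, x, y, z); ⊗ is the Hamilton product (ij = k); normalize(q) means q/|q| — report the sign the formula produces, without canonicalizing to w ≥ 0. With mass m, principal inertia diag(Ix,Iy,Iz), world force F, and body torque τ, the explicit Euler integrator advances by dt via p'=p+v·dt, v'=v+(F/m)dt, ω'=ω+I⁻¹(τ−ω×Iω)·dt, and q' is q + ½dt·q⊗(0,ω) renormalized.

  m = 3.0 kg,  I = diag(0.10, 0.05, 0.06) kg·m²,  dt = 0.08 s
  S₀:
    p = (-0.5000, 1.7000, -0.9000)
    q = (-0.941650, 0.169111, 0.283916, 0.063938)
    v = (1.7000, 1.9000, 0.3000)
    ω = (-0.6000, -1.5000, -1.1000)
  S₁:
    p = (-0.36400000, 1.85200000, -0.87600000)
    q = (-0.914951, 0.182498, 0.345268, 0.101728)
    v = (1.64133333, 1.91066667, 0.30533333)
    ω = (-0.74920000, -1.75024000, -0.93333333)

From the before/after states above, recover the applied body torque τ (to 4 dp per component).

τ = (-0.1700, -0.1300, 0.0800)

ω₁ − ω₀ = (-0.14920000, -0.25024000, 0.16666667)
ω₀×(Iω₀) = (0.0165, 0.0264, -0.0450)
applied torque τ = (-0.1700, -0.1300, 0.0800)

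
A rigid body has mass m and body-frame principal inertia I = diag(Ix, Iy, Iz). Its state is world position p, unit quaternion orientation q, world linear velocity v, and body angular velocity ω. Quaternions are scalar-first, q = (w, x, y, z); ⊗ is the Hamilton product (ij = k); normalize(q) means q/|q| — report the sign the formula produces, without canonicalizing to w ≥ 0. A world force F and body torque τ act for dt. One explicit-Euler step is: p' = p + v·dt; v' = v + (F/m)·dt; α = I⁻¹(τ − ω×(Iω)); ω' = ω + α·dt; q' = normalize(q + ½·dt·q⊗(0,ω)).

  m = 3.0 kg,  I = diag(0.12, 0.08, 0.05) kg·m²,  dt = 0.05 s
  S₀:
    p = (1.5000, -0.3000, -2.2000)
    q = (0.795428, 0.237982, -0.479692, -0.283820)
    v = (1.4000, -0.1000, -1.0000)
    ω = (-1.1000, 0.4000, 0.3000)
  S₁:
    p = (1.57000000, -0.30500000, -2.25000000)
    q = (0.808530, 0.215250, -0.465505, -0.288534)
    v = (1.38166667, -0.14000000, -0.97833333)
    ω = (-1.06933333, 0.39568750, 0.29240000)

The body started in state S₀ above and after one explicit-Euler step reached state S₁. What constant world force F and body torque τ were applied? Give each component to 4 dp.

ω₁ − ω₀ = (0.03066667, -0.00431250, -0.00760000)
ω₀×(Iω₀) = (-0.0036, -0.0231, 0.0176)
τ = I·(Δω/dt) + ω₀×(Iω₀) = (0.0700, -0.0300, 0.0100)
v₁ − v₀ = (-0.01833333, -0.04000000, 0.02166667)
applied force F = (-1.1000, -2.4000, 1.3000)

F = (-1.1000, -2.4000, 1.3000)
τ = (0.0700, -0.0300, 0.0100)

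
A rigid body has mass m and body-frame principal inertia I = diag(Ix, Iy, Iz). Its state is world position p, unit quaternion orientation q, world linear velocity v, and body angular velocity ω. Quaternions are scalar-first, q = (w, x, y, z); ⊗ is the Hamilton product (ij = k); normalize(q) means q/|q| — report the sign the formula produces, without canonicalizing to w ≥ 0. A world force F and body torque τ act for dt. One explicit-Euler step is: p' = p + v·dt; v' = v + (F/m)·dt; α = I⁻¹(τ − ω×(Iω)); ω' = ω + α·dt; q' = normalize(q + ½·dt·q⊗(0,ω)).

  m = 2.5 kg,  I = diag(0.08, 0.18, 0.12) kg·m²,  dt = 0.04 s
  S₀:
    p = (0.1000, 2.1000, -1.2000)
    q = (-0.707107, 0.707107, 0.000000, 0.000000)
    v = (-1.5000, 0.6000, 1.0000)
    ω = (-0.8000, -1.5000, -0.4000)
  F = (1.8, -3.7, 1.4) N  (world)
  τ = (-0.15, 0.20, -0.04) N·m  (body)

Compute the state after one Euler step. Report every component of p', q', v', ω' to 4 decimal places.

p' = (0.0400, 2.1240, -1.1600)
q' = (-0.6954, 0.7180, 0.0269, -0.0155)
v' = (-1.4712, 0.5408, 1.0224)
ω' = (-0.8570, -1.4527, -0.4533)

p + v·dt = (0.0400, 2.1240, -1.1600)
v' = v + a·dt = (-1.4712, 0.5408, 1.0224)
angular accel α = (-1.4250, 1.1822, -1.3333)
ω' = ω + α·dt = (-0.8570, -1.4527, -0.4533)
Hamilton product q⊗(0,ω) = (0.5656856, 0.5656856, 1.3435033, -0.7778177)
q + ½dt·q⊗(0,ω), renormalized = (-0.6954, 0.7180, 0.0269, -0.0155)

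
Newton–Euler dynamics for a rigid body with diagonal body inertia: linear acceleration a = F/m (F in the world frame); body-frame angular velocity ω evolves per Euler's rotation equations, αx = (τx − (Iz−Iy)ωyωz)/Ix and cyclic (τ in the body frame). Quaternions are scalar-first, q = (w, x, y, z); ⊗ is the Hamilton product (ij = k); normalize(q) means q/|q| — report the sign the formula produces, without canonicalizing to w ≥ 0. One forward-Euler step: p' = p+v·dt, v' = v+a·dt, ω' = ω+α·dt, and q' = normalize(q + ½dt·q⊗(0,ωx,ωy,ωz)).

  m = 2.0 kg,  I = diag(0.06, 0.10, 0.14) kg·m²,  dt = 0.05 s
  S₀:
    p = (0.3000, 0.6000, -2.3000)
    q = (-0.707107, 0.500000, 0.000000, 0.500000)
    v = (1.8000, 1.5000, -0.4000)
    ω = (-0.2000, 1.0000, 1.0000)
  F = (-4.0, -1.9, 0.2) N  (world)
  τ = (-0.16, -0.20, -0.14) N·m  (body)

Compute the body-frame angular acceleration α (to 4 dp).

precession coupling ω×(Iω) = (0.0400, 0.0160, -0.0080)
angular accel α = (-3.3333, -2.1600, -0.9429)

α = (-3.3333, -2.1600, -0.9429)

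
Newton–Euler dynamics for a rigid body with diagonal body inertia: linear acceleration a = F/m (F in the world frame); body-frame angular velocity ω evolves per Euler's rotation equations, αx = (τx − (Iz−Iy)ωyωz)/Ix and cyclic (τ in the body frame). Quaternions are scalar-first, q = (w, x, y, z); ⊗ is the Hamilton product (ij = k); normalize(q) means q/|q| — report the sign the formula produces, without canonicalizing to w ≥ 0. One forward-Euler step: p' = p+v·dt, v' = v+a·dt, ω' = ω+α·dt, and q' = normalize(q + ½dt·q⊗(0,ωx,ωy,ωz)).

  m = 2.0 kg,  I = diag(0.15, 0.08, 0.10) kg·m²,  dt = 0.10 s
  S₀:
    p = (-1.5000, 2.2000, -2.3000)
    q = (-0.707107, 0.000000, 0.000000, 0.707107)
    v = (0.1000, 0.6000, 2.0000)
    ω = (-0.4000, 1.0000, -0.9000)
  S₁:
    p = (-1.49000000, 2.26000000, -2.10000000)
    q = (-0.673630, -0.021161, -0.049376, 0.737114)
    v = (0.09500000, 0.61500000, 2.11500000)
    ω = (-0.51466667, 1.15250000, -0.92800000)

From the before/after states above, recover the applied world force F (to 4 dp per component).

F = (-0.1000, 0.3000, 2.3000)

velocity change Δv = (-0.00500000, 0.01500000, 0.11500000)
applied force F = (-0.1000, 0.3000, 2.3000)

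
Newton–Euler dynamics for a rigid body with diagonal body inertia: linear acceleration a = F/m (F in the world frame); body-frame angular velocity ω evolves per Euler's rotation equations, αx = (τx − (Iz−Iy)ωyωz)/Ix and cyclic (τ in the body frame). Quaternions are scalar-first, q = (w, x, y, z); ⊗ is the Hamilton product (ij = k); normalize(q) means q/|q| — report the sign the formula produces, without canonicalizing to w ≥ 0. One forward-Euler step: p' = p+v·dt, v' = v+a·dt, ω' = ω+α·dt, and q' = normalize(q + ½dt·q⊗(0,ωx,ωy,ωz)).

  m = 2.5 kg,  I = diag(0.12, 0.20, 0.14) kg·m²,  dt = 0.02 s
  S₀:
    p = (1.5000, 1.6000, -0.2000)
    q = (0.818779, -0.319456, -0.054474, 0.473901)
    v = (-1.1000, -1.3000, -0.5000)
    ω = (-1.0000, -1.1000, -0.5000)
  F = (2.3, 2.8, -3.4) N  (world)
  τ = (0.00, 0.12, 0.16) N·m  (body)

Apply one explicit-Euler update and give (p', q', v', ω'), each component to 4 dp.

p' = (1.4780, 1.5740, -0.2100)
q' = (0.8173, -0.3221, -0.0698, 0.4727)
v' = (-1.0816, -1.2776, -0.5272)
ω' = (-0.9945, -1.0870, -0.4897)

a = (0.9200, 1.1200, -1.3600)
p' = p + v·dt = (1.4780, 1.5740, -0.2100)
v + (F/m)dt = (-1.0816, -1.2776, -0.5272)
(τ − ω×Iω)/I = (0.2750, 0.6500, 0.5143)
new body rate ω' = (-0.9945, -1.0870, -0.4897)
Hamilton product q⊗(0,ω) = (-0.1424269, -0.2702509, -1.5342859, -0.1124619)
updated quaternion q' = (0.8173, -0.3221, -0.0698, 0.4727)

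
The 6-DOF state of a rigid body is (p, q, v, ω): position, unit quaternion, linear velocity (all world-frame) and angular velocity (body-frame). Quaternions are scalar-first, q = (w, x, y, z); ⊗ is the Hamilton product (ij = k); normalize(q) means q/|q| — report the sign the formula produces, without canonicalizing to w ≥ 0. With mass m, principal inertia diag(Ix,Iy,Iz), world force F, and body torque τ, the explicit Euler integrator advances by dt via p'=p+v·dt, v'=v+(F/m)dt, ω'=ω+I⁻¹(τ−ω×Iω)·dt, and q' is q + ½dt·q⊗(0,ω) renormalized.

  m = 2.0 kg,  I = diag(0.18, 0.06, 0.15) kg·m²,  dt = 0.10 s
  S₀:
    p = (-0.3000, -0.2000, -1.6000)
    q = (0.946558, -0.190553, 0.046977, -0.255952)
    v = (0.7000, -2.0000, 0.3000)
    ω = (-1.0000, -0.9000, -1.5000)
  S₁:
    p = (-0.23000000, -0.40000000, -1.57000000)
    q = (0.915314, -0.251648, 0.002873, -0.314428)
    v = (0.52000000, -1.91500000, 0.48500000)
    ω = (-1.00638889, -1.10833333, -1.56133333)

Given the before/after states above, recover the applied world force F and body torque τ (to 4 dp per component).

F = (-3.6000, 1.7000, 3.7000)
τ = (0.1100, -0.0800, -0.2000)

Δω = ω₁−ω₀ = (-0.00638889, -0.20833333, -0.06133333)
τ = I·(Δω/dt) + ω₀×(Iω₀) = (0.1100, -0.0800, -0.2000)
Δv = v₁−v₀ = (-0.18000000, 0.08500000, 0.18500000)
m·(v₁−v₀)/dt = (-3.6000, 1.7000, 3.7000)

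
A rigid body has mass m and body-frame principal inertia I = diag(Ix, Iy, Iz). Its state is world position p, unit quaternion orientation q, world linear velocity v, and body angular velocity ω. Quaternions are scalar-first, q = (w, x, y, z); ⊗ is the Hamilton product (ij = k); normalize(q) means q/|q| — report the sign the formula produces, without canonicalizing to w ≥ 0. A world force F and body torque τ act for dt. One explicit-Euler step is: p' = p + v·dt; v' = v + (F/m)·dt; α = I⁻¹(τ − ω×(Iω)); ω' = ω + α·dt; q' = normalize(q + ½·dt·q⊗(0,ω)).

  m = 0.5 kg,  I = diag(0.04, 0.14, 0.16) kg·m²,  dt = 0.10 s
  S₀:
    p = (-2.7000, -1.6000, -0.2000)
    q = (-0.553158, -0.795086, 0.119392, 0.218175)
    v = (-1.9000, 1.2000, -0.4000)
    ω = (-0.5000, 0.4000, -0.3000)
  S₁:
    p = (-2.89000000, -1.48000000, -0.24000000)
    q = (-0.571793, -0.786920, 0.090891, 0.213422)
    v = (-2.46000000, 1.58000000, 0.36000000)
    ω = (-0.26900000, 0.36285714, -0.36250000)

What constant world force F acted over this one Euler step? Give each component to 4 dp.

F = (-2.8000, 1.9000, 3.8000)

velocity change Δv = (-0.56000000, 0.38000000, 0.76000000)
m·(v₁−v₀)/dt = (-2.8000, 1.9000, 3.8000)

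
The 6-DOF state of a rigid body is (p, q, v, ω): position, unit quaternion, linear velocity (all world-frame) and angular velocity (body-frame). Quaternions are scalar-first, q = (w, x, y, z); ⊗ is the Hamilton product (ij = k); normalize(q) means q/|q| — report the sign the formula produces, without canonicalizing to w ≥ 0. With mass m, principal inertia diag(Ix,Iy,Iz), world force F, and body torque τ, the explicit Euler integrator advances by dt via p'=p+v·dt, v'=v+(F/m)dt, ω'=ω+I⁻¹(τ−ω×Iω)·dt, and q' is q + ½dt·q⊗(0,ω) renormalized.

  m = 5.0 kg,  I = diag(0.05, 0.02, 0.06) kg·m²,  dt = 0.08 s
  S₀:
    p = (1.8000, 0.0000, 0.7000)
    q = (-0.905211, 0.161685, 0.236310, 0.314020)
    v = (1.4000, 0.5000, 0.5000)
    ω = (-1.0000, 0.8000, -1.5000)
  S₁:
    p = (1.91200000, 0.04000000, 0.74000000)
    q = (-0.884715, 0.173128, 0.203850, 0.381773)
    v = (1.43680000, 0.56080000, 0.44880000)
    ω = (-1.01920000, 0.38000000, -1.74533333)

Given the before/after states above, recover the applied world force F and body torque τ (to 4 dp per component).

ω₁ − ω₀ = (-0.01920000, -0.42000000, -0.24533333)
τ = I·(Δω/dt) + ω₀×(Iω₀) = (-0.0600, -0.1200, -0.1600)
v₁ − v₀ = (0.03680000, 0.06080000, -0.05120000)
m·(v₁−v₀)/dt = (2.3000, 3.8000, -3.2000)

F = (2.3000, 3.8000, -3.2000)
τ = (-0.0600, -0.1200, -0.1600)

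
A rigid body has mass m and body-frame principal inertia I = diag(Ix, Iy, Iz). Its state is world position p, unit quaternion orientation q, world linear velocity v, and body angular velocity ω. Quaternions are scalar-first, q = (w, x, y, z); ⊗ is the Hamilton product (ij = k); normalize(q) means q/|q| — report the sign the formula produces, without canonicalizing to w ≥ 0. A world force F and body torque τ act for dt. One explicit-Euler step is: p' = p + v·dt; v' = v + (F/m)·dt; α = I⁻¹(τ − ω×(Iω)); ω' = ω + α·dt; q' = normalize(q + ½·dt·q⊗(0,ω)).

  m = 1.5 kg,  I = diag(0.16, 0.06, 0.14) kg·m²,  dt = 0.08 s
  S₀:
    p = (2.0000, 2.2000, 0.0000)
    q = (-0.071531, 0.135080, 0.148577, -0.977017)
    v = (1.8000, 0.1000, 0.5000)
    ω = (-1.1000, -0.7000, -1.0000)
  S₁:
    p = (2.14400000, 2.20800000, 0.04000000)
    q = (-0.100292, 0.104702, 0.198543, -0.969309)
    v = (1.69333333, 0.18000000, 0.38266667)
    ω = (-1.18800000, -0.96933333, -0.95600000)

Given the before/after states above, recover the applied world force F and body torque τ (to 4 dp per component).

Δω = ω₁−ω₀ = (-0.08800000, -0.26933333, 0.04400000)
precession coupling = (0.0560, 0.0220, -0.0770)
applied torque τ = (-0.1200, -0.1800, 0.0000)
v₁ − v₀ = (-0.10666667, 0.08000000, -0.11733333)
F = m·Δv/dt = (-2.0000, 1.5000, -2.2000)

F = (-2.0000, 1.5000, -2.2000)
τ = (-0.1200, -0.1800, 0.0000)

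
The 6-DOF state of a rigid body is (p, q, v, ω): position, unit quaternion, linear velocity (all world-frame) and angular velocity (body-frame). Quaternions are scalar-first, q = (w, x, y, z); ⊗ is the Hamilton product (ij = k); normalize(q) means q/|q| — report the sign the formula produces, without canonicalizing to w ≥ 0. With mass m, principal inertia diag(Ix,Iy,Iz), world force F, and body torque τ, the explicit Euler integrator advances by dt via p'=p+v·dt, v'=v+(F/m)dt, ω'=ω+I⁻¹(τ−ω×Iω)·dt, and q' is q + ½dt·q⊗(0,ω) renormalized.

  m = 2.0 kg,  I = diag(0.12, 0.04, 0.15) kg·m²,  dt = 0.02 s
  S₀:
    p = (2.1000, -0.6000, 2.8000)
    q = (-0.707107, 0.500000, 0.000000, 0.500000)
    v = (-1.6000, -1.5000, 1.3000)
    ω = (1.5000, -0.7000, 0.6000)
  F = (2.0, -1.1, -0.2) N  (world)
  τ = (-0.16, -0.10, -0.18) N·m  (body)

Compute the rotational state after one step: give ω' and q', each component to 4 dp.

ω' = (1.4810, -0.7365, 0.5648)
q' = (-0.7175, 0.4928, 0.0094, 0.4922)

precession coupling ω×(Iω) = (-0.0462, -0.0270, 0.0840)
(τ − ω×Iω)/I = (-0.9483, -1.8250, -1.7600)
ω' = ω + α·dt = (1.4810, -0.7365, 0.5648)
2q̇ = q⊗(0,ω) = (-1.0500000, -0.7106605, 0.9449749, -0.7742642)
updated quaternion q' = (-0.7175, 0.4928, 0.0094, 0.4922)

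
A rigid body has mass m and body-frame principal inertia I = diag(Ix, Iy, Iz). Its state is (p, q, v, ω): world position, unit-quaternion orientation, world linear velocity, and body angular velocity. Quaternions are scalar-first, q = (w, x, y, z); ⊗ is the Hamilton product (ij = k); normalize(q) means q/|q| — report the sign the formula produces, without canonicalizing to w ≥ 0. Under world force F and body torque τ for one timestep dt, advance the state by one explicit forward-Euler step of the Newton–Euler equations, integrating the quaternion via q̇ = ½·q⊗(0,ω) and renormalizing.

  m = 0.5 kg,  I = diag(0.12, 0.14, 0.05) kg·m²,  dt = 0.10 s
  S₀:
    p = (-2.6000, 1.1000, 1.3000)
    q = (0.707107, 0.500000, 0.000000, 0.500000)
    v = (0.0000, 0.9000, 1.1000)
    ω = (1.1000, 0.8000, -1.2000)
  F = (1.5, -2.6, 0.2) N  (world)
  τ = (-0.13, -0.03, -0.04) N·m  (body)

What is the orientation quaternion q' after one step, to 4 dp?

q' = (0.7067, 0.5168, 0.0854, 0.4756)

Hamilton product q⊗(0,ω) = (0.0500000, 0.3778177, 1.7156856, -0.4485284)
updated quaternion q' = (0.7067, 0.5168, 0.0854, 0.4756)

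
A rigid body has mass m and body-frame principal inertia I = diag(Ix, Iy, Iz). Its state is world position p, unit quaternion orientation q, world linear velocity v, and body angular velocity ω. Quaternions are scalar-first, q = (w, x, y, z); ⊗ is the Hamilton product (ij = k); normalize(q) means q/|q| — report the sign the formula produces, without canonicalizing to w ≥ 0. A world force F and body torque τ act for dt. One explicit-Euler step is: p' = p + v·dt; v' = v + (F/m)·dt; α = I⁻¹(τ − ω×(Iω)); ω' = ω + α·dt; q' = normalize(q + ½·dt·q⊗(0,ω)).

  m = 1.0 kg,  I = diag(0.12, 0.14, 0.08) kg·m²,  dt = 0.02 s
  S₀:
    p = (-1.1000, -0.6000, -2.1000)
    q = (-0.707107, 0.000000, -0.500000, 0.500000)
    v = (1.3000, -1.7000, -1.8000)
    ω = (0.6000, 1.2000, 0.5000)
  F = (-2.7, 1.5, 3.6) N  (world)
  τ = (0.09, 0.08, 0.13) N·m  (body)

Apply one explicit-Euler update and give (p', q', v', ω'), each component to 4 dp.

p' = (-1.0740, -0.6340, -2.1360)
q' = (-0.7035, -0.0127, -0.5054, 0.4994)
v' = (1.2460, -1.6700, -1.7280)
ω' = (0.6210, 1.2097, 0.5289)

a = (-2.7000, 1.5000, 3.6000)
p' = p + v·dt = (-1.0740, -0.6340, -2.1360)
new velocity v' = (1.2460, -1.6700, -1.7280)
ω×(Iω) gyroscopic = (-0.0360, 0.0120, 0.0144)
(τ − ω×Iω)/I = (1.0500, 0.4857, 1.4450)
new body rate ω' = (0.6210, 1.2097, 0.5289)
q⊗(0,ω) = (0.3500000, -1.2742642, -0.5485284, -0.0535535)
updated quaternion q' = (-0.7035, -0.0127, -0.5054, 0.4994)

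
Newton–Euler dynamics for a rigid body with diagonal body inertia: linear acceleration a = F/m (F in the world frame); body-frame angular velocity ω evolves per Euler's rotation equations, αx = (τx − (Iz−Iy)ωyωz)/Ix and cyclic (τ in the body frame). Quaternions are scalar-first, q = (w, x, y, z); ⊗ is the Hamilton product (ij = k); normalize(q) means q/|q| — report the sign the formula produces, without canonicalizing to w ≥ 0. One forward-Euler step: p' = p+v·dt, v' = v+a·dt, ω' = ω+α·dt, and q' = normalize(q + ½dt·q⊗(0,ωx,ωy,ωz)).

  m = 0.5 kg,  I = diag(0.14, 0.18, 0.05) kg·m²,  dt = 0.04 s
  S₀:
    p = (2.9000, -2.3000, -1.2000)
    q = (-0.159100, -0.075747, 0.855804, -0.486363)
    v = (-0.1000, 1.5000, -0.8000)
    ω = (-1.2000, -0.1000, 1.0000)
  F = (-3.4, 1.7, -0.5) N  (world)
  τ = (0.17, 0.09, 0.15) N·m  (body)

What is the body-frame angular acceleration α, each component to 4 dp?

gyro term ω×Iω = (0.0130, -0.1080, 0.0048)
angular accel α = (1.1214, 1.1000, 2.9040)

α = (1.1214, 1.1000, 2.9040)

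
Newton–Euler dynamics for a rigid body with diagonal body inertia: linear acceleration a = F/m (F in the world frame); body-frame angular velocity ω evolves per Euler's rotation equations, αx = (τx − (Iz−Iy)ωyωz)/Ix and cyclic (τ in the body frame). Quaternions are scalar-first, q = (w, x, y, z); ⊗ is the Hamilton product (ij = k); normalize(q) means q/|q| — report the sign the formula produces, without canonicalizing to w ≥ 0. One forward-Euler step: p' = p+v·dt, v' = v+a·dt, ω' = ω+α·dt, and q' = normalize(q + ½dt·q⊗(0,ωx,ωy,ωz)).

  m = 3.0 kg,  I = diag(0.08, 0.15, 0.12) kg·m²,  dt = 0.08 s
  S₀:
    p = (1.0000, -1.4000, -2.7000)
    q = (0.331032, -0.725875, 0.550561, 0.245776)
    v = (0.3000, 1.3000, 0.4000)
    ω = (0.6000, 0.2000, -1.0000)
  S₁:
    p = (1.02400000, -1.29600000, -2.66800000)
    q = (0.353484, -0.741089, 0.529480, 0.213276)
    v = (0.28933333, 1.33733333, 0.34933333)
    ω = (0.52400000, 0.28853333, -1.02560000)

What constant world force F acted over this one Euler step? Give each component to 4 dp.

v₁ − v₀ = (-0.01066667, 0.03733333, -0.05066667)
m·(v₁−v₀)/dt = (-0.4000, 1.4000, -1.9000)

F = (-0.4000, 1.4000, -1.9000)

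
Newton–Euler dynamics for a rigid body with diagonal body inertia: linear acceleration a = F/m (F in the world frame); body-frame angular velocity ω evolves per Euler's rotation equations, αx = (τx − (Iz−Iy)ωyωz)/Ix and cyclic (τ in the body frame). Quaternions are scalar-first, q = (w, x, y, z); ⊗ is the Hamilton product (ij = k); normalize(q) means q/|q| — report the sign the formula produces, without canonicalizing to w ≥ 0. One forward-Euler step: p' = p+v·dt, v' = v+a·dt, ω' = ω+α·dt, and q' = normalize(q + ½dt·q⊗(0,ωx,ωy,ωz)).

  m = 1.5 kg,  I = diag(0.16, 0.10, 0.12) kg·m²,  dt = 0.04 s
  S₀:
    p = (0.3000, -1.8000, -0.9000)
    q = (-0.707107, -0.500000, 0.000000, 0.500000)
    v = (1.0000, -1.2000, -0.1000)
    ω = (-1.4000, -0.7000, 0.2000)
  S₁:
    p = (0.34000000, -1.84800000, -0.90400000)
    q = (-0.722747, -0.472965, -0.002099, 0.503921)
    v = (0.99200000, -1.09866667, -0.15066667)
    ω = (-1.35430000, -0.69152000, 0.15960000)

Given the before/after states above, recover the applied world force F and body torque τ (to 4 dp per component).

F = (-0.3000, 3.8000, -1.9000)
τ = (0.1800, 0.0100, -0.1800)

Δv = v₁−v₀ = (-0.00800000, 0.10133333, -0.05066667)
m·(v₁−v₀)/dt = (-0.3000, 3.8000, -1.9000)
rate change Δω = (0.04570000, 0.00848000, -0.04040000)
gyro term ω₀×Iω₀ = (-0.0028, -0.0112, -0.0588)
τ = I·(Δω/dt) + ω₀×(Iω₀) = (0.1800, 0.0100, -0.1800)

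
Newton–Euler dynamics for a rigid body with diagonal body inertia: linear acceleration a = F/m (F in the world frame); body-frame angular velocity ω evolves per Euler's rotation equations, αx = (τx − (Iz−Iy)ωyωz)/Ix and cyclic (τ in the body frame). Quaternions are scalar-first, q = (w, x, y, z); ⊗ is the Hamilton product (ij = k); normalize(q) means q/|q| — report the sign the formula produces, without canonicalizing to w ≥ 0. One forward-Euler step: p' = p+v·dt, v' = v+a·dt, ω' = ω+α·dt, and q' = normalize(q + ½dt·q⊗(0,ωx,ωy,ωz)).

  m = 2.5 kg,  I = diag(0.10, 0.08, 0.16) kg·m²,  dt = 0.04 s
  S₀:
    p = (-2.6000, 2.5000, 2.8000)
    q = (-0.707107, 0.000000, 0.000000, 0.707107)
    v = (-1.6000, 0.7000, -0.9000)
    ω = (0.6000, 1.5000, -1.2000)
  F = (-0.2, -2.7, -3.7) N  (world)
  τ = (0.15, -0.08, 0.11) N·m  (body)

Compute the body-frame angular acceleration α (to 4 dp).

precession coupling ω×(Iω) = (-0.1440, 0.0432, -0.0180)
α = I⁻¹(τ − ω×Iω) = (2.9400, -1.5400, 0.8000)

α = (2.9400, -1.5400, 0.8000)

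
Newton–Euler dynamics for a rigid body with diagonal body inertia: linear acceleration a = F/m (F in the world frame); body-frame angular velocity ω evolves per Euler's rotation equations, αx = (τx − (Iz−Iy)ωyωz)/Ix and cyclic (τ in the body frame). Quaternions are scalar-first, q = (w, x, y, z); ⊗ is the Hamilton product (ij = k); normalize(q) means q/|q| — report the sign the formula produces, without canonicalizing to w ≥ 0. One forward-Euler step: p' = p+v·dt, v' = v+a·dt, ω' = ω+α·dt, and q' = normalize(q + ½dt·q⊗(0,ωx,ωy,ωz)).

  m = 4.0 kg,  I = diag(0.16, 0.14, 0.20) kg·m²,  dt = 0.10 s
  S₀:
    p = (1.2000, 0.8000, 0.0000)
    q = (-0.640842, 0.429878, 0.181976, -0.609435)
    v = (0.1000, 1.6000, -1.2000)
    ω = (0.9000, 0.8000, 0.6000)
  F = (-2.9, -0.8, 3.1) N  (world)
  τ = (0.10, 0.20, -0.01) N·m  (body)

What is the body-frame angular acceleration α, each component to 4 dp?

ω×(Iω) gyroscopic = (0.0288, -0.0216, -0.0144)
angular accel α = (0.4450, 1.5829, 0.0220)

α = (0.4450, 1.5829, 0.0220)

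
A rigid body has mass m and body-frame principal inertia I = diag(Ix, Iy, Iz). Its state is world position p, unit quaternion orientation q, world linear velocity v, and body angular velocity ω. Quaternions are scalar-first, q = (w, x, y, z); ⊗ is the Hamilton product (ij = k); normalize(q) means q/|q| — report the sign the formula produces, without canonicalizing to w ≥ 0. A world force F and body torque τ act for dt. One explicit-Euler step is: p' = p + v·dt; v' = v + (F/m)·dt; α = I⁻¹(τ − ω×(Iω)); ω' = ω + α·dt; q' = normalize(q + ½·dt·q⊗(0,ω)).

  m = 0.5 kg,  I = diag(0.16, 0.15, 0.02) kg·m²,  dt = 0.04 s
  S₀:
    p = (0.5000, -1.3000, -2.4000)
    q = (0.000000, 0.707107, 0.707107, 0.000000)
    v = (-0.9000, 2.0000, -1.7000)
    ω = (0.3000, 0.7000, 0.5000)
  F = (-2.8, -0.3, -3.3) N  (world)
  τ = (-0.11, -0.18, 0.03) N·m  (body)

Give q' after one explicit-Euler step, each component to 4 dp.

q' = (-0.0141, 0.7141, 0.6999, 0.0057)

Hamilton product q⊗(0,ω) = (-0.7071070, 0.3535535, -0.3535535, 0.2828428)
q + ½dt·q⊗(0,ω), renormalized = (-0.0141, 0.7141, 0.6999, 0.0057)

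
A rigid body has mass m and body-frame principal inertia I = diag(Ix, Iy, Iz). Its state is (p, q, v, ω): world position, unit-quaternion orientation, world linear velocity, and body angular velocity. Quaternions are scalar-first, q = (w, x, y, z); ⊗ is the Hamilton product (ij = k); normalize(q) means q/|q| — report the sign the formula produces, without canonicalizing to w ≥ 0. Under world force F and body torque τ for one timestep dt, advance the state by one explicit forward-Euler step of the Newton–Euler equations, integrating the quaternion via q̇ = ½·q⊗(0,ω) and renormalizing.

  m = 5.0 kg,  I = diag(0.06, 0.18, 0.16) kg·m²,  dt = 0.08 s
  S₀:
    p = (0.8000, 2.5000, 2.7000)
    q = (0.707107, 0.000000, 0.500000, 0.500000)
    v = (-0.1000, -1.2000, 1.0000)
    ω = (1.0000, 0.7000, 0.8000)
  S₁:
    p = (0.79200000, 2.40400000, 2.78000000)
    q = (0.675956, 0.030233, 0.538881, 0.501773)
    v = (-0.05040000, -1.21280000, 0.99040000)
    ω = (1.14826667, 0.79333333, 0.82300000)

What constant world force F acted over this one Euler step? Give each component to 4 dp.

F = (3.1000, -0.8000, -0.6000)

Δv = v₁−v₀ = (0.04960000, -0.01280000, -0.00960000)
applied force F = (3.1000, -0.8000, -0.6000)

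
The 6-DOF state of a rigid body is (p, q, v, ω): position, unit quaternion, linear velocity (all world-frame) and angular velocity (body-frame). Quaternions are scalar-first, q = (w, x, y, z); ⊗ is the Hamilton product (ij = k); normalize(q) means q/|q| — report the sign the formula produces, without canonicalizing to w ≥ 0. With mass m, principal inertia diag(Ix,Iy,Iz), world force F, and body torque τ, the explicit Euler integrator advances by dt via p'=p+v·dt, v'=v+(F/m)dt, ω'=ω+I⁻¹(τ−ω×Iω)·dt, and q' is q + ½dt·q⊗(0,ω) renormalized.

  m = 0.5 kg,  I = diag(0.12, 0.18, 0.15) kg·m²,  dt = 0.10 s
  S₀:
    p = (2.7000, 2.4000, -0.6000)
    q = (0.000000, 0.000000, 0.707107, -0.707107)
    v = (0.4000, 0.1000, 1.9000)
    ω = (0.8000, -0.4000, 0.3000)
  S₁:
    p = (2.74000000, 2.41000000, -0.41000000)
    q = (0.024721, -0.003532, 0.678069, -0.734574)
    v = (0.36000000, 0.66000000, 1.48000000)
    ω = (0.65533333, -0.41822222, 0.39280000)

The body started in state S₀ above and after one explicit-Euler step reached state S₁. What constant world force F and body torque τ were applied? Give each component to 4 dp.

F = (-0.2000, 2.8000, -2.1000)
τ = (-0.1700, -0.0400, 0.1200)

Δω = ω₁−ω₀ = (-0.14466667, -0.01822222, 0.09280000)
ω₀×(Iω₀) = (0.0036, -0.0072, -0.0192)
applied torque τ = (-0.1700, -0.0400, 0.1200)
Δv = v₁−v₀ = (-0.04000000, 0.56000000, -0.42000000)
applied force F = (-0.2000, 2.8000, -2.1000)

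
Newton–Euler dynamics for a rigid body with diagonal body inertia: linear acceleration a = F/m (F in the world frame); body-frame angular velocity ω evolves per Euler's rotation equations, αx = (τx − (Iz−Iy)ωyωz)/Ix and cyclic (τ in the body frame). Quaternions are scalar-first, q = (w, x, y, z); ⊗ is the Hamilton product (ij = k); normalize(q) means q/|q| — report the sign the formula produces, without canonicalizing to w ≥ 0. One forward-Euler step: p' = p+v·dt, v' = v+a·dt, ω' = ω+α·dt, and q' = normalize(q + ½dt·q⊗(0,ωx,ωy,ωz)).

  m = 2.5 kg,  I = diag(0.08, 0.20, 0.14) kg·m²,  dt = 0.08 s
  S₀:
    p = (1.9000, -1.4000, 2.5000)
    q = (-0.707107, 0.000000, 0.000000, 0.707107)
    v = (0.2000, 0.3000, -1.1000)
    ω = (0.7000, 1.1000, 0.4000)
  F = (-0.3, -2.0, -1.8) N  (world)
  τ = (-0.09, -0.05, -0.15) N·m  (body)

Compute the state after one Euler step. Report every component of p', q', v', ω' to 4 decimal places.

p' = p + v·dt = (1.9160, -1.3760, 2.4120)
v' = v + a·dt = (0.1904, 0.2360, -1.1576)
(τ − ω×Iω)/I = (-0.7950, -0.1660, -1.7314)
new body rate ω' = (0.6364, 1.0867, 0.2615)
Hamilton product q⊗(0,ω) = (-0.2828428, -1.2727926, -0.2828428, -0.2828428)
q' = normalize(q + ½dt·q⊗(0,ω)) = (-0.7174, -0.0508, -0.0113, 0.6948)

p' = (1.9160, -1.3760, 2.4120)
q' = (-0.7174, -0.0508, -0.0113, 0.6948)
v' = (0.1904, 0.2360, -1.1576)
ω' = (0.6364, 1.0867, 0.2615)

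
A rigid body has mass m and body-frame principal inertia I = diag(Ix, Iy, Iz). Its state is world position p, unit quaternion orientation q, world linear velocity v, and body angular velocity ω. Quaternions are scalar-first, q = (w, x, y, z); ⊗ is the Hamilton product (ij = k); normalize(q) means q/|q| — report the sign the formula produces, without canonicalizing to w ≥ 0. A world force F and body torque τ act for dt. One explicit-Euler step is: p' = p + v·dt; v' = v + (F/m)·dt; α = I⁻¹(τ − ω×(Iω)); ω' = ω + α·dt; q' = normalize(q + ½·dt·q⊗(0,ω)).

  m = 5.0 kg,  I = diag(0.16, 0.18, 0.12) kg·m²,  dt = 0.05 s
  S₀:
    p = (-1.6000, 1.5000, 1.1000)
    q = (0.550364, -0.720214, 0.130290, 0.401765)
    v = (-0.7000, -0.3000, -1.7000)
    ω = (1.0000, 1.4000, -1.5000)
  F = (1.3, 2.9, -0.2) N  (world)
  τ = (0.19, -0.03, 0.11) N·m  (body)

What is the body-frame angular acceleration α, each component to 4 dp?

ω×(Iω) gyroscopic = (0.1260, -0.0600, 0.0280)
α = I⁻¹(τ − ω×Iω) = (0.4000, 0.1667, 0.6833)

α = (0.4000, 0.1667, 0.6833)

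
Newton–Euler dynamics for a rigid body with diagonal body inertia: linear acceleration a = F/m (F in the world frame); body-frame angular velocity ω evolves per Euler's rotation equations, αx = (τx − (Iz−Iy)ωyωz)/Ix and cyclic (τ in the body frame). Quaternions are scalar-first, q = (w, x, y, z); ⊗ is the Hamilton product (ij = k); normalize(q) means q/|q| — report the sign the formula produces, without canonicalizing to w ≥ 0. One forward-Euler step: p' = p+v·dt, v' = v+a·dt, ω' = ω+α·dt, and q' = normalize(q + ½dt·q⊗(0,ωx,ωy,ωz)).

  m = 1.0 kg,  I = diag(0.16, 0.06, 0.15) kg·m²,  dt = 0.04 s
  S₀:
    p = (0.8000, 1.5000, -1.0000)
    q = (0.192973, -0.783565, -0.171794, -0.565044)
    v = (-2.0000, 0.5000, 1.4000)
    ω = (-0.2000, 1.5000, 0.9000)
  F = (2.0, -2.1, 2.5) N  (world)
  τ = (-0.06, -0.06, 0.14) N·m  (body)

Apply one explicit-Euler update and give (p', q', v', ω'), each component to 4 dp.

p' = (0.7200, 1.5200, -0.9440)
q' = (0.2050, -0.7700, -0.1495, -0.5854)
v' = (-1.9200, 0.4160, 1.5000)
ω' = (-0.2454, 1.4612, 0.9293)

gyro term ω×Iω = (0.1215, -0.0018, 0.0300)
angular accel α = (-1.1344, -0.9700, 0.7333)
ω + α·dt = (-0.2454, 1.4612, 0.9293)
2q̇ = q⊗(0,ω) = (0.6095176, 0.6543568, 1.1076768, -1.0360306)
updated quaternion q' = (0.2050, -0.7700, -0.1495, -0.5854)
linear accel F/m = (2.0000, -2.1000, 2.5000)
new position p' = (0.7200, 1.5200, -0.9440)
v' = v + a·dt = (-1.9200, 0.4160, 1.5000)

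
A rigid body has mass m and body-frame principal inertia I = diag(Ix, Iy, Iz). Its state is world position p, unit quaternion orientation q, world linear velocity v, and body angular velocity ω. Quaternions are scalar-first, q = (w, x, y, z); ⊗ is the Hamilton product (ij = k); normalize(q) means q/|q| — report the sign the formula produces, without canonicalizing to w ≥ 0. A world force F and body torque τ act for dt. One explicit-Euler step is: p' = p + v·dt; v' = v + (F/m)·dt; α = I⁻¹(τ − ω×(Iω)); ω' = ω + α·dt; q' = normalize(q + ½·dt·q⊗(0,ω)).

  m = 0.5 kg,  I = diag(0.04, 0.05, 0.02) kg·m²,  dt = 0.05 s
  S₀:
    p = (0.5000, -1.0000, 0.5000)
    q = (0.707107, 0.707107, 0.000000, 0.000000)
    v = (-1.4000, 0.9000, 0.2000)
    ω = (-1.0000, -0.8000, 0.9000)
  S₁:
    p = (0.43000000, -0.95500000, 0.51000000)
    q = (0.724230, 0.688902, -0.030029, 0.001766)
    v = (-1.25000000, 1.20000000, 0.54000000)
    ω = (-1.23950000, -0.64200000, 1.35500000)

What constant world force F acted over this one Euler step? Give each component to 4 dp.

v₁ − v₀ = (0.15000000, 0.30000000, 0.34000000)
applied force F = (1.5000, 3.0000, 3.4000)

F = (1.5000, 3.0000, 3.4000)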